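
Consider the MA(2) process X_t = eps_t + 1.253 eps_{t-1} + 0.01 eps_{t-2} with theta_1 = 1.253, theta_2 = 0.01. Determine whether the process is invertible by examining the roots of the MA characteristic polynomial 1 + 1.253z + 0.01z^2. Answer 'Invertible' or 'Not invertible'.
\text{Not invertible}

The MA(q) characteristic polynomial is P(z) = 1 + 1.253z + 0.01z^2.
Invertibility requires all roots to lie outside the unit circle, i.e. |z| > 1 for every root.
Set 1 + (1.253) z + (0.01) z^2 = 0, i.e. a z^2 + b z + c = 0 with a = 0.01, b = 1.253, c = 1.
Discriminant D = b^2 - 4ac = (1.253)^2 - 4*(0.01)*1 = 1.570009 - (0.04) = 1.530009.
D >= 0, so the roots are real: z = (-b +/- sqrt(D)) / (2a) = (-1.253 +/- 1.236935) / (0.02).
  z_1 = (-1.253 + 1.236935) / (0.02) = -0.8032,   |z_1| = 0.8032.
  z_2 = (-1.253 - 1.236935) / (0.02) = -124.4968,   |z_2| = 124.4968.
Moduli of all roots: 0.8032, 124.4968.
All moduli strictly greater than 1? No.
Verdict: Not invertible.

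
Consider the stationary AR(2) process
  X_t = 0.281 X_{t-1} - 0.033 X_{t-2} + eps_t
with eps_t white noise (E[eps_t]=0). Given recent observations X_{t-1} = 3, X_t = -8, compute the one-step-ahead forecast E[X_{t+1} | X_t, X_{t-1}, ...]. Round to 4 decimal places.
E[X_{t+1} \mid \mathcal F_t] = -2.3470

For an AR(p) model X_t = c + sum_i phi_i X_{t-i} + eps_t, the
one-step-ahead conditional mean is
  E[X_{t+1} | X_t, ...] = c + sum_i phi_i X_{t+1-i}.
Substitute known values:
  E[X_{t+1} | ...] = (0.281) * (-8) + (-0.033) * (3)
                   = -2.3470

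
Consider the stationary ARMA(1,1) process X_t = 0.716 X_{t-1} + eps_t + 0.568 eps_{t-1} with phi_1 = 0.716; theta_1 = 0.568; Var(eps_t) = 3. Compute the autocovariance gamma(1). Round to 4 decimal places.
\gamma(1) = 11.1186

Multiply the model equation by X_{t-k} and take expectations. With theta_0 = psi_0 = 1 and psi_j the MA(infinity) weights, this gives
  gamma(k) - sum_i phi_i gamma(k-i) = c_k,
  c_k = sigma^2 * sum_{j=k..q} theta_j psi_{j-k}   (c_k = 0 for k > q),
using gamma(-m) = gamma(m).
psi-weights needed (psi_j = theta_j + sum_i phi_i psi_{j-i}):
  psi_1 = theta_1 + phi_1 = 0.568 + (0.716) = 1.284
Right-hand sides:
  c_0 = sigma^2 (1 + theta_1 psi_1) = 3 * (1 + (0.568)(1.284)) = 3 * 1.729312 = 5.187936
  c_1 = sigma^2 theta_1 = 3 * (0.568) = 1.704
  c_2 = 0
Equations for k = 0 and k = 1 (AR order 1):
  gamma(0) = phi_1 gamma(1) + c_0
  gamma(1) = phi_1 gamma(0) + c_1
Substituting the second into the first: gamma(0) (1 - phi_1^2) = c_0 + phi_1 c_1, so
  gamma(0) = (c_0 + phi_1 c_1) / (1 - phi_1^2) = (5.187936 + (0.716)(1.704)) / (1 - (0.716)^2) = 6.408 / 0.487344 = 13.148823.
  gamma(1) = phi_1 gamma(0) + c_1 = (0.716)(13.148823) + (1.704) = 11.118557.
Therefore gamma(1) = 11.1186 (to 4 decimal places).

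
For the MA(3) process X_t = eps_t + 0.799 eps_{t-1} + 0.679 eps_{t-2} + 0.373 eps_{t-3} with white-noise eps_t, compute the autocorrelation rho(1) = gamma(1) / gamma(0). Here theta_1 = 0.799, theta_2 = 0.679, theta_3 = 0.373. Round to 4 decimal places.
\rho(1) = 0.7124

For an MA(q) process with theta_0 = 1, the autocovariance is
  gamma(k) = sigma^2 * sum_{i=0..q-k} theta_i * theta_{i+k},
and rho(k) = gamma(k) / gamma(0). Sigma^2 cancels.
  numerator   = (1)*(0.799) + (0.799)*(0.679) + (0.679)*(0.373) = 1.594788.
  denominator = (1)^2 + (0.799)^2 + (0.679)^2 + (0.373)^2 = 2.238571.
  rho(1) = 1.594788 / 2.238571 = 0.7124.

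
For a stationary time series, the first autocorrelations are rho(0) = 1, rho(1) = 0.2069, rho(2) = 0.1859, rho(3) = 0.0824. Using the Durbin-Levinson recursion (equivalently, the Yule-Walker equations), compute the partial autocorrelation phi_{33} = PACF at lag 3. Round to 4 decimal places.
\phi_{33} = 0.0200

The PACF at lag k is phi_{kk}, the last component of the solution
to the Yule-Walker system G_k phi = r_k where
  (G_k)_{ij} = rho(|i - j|), (r_k)_i = rho(i), i,j = 1..k.
Equivalently, Durbin-Levinson gives phi_{kk} iteratively:
  phi_{11} = rho(1)
  phi_{kk} = [rho(k) - sum_{j=1..k-1} phi_{k-1,j} rho(k-j)]
            / [1 - sum_{j=1..k-1} phi_{k-1,j} rho(j)],
  phi_{k,j} = phi_{k-1,j} - phi_{kk} phi_{k-1,k-j},  j = 1..k-1.
Step k = 1:
  phi_11 = rho(1) = 0.2069.
Step k = 2:
  phi_22 = [rho(2) - phi_11 rho(1)] / [1 - phi_11 rho(1)] = [0.1859 - (0.2069)(0.2069)] / [1 - (0.2069)(0.2069)]
         = 0.14309239 / 0.95719239 = 0.149492.
  Update: phi_21 = phi_11 - phi_22 phi_11 = 0.2069 - (0.149492)(0.2069) = 0.17597.
Step k = 3:
  phi_33 = [rho(3) - phi_21 rho(2) - phi_22 rho(1)] / [1 - phi_21 rho(1) - phi_22 rho(2)]
    numerator   = 0.0824 - (0.17597)(0.1859) - (0.149492)(0.2069) = 0.0187573
    denominator = 1 - (0.17597)(0.2069) - (0.149492)(0.1859) = 0.93580125
  phi_33 = 0.0187573 / 0.93580125 = 0.02.
Therefore phi_{33} = 0.0200.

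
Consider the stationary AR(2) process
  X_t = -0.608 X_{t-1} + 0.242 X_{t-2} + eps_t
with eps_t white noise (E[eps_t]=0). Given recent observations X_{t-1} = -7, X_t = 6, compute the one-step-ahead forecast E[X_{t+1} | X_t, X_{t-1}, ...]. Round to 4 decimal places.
E[X_{t+1} \mid \mathcal F_t] = -5.3420

For an AR(p) model X_t = c + sum_i phi_i X_{t-i} + eps_t, the
one-step-ahead conditional mean is
  E[X_{t+1} | X_t, ...] = c + sum_i phi_i X_{t+1-i}.
Substitute known values:
  E[X_{t+1} | ...] = (-0.608) * (6) + (0.242) * (-7)
                   = -5.3420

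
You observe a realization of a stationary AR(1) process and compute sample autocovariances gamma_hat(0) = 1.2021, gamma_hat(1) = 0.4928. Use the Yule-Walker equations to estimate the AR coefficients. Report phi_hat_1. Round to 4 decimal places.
\hat\phi_{1} = 0.4099

The Yule-Walker equations for an AR(p) process read, in matrix form,
  Gamma_p phi = r_p,   with   (Gamma_p)_{ij} = gamma(|i - j|),
                       (r_p)_i = gamma(i),   i,j = 1..p.
Substitute the sample gammas (Toeplitz matrix and right-hand side of size 1):
  Gamma_p = [[1.2021]]
  r_p     = [0.4928]
With p = 1 this is the single equation gamma(0) phi_1 = gamma(1):
  phi_hat_1 = gamma(1) / gamma(0) = 0.4928 / 1.2021 = 0.4099.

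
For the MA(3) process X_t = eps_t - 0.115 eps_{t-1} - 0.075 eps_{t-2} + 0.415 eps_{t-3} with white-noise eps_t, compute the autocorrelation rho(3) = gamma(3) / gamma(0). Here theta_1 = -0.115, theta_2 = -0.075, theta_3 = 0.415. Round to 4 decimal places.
\rho(3) = 0.3484

For an MA(q) process with theta_0 = 1, the autocovariance is
  gamma(k) = sigma^2 * sum_{i=0..q-k} theta_i * theta_{i+k},
and rho(k) = gamma(k) / gamma(0). Sigma^2 cancels.
  numerator   = (1)*(0.415) = 0.415.
  denominator = (1)^2 + (-0.115)^2 + (-0.075)^2 + (0.415)^2 = 1.191075.
  rho(3) = 0.415 / 1.191075 = 0.3484.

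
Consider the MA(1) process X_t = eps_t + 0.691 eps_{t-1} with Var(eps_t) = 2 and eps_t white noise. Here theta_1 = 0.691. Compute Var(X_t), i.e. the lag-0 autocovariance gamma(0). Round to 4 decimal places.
\gamma(0) = 2.9550

For an MA(q) process X_t = eps_t + sum_i theta_i eps_{t-i} with
Var(eps_t) = sigma^2, the variance is
  gamma(0) = sigma^2 * (1 + sum_i theta_i^2).
  sum_i theta_i^2 = (0.691)^2 = 0.477481.
  gamma(0) = 2 * (1 + 0.477481) = 2 * 1.477481 = 2.954962, which rounds to 2.9550.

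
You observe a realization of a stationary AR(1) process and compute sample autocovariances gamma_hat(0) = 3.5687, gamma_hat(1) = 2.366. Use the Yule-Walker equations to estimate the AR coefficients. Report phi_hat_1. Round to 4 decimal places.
\hat\phi_{1} = 0.6630

The Yule-Walker equations for an AR(p) process read, in matrix form,
  Gamma_p phi = r_p,   with   (Gamma_p)_{ij} = gamma(|i - j|),
                       (r_p)_i = gamma(i),   i,j = 1..p.
Substitute the sample gammas (Toeplitz matrix and right-hand side of size 1):
  Gamma_p = [[3.5687]]
  r_p     = [2.366]
With p = 1 this is the single equation gamma(0) phi_1 = gamma(1):
  phi_hat_1 = gamma(1) / gamma(0) = 2.366 / 3.5687 = 0.6630.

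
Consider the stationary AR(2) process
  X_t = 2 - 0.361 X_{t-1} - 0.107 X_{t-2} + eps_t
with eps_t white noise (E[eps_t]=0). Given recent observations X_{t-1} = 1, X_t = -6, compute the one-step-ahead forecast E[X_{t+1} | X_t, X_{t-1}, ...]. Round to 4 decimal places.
E[X_{t+1} \mid \mathcal F_t] = 4.0590

For an AR(p) model X_t = c + sum_i phi_i X_{t-i} + eps_t, the
one-step-ahead conditional mean is
  E[X_{t+1} | X_t, ...] = c + sum_i phi_i X_{t+1-i}.
Substitute known values:
  E[X_{t+1} | ...] = 2 + (-0.361) * (-6) + (-0.107) * (1)
                   = 4.0590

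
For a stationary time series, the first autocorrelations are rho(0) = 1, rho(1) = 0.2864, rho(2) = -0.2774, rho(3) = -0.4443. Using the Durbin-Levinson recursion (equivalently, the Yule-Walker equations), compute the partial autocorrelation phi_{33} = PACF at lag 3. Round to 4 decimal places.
\phi_{33} = -0.2851

The PACF at lag k is phi_{kk}, the last component of the solution
to the Yule-Walker system G_k phi = r_k where
  (G_k)_{ij} = rho(|i - j|), (r_k)_i = rho(i), i,j = 1..k.
Equivalently, Durbin-Levinson gives phi_{kk} iteratively:
  phi_{11} = rho(1)
  phi_{kk} = [rho(k) - sum_{j=1..k-1} phi_{k-1,j} rho(k-j)]
            / [1 - sum_{j=1..k-1} phi_{k-1,j} rho(j)],
  phi_{k,j} = phi_{k-1,j} - phi_{kk} phi_{k-1,k-j},  j = 1..k-1.
Step k = 1:
  phi_11 = rho(1) = 0.2864.
Step k = 2:
  phi_22 = [rho(2) - phi_11 rho(1)] / [1 - phi_11 rho(1)] = [-0.2774 - (0.2864)(0.2864)] / [1 - (0.2864)(0.2864)]
         = -0.35942496 / 0.91797504 = -0.391541.
  Update: phi_21 = phi_11 - phi_22 phi_11 = 0.2864 - (-0.391541)(0.2864) = 0.398537.
Step k = 3:
  phi_33 = [rho(3) - phi_21 rho(2) - phi_22 rho(1)] / [1 - phi_21 rho(1) - phi_22 rho(2)]
    numerator   = -0.4443 - (0.398537)(-0.2774) - (-0.391541)(0.2864) = -0.22160836
    denominator = 1 - (0.398537)(0.2864) - (-0.391541)(-0.2774) = 0.77724539
  phi_33 = -0.22160836 / 0.77724539 = -0.2851.
Therefore phi_{33} = -0.2851.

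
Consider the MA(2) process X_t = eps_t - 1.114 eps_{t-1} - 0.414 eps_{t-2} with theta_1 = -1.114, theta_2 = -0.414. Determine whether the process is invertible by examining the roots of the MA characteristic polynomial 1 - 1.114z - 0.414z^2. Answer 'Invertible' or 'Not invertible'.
\text{Not invertible}

The MA(q) characteristic polynomial is P(z) = 1 - 1.114z - 0.414z^2.
Invertibility requires all roots to lie outside the unit circle, i.e. |z| > 1 for every root.
Set 1 + (-1.114) z + (-0.414) z^2 = 0, i.e. a z^2 + b z + c = 0 with a = -0.414, b = -1.114, c = 1.
Discriminant D = b^2 - 4ac = (-1.114)^2 - 4*(-0.414)*1 = 1.240996 - (-1.656) = 2.896996.
D >= 0, so the roots are real: z = (-b +/- sqrt(D)) / (2a) = (1.114 +/- 1.702056) / (-0.828).
  z_1 = (1.114 + 1.702056) / (-0.828) = -3.401,   |z_1| = 3.401.
  z_2 = (1.114 - 1.702056) / (-0.828) = 0.7102,   |z_2| = 0.7102.
Moduli of all roots: 3.4010, 0.7102.
All moduli strictly greater than 1? No.
Verdict: Not invertible.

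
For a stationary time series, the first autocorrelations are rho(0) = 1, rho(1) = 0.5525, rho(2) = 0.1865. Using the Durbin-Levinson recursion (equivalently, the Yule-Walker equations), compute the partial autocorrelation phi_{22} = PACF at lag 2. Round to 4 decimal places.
\phi_{22} = -0.1709

The PACF at lag k is phi_{kk}, the last component of the solution
to the Yule-Walker system G_k phi = r_k where
  (G_k)_{ij} = rho(|i - j|), (r_k)_i = rho(i), i,j = 1..k.
Equivalently, Durbin-Levinson gives phi_{kk} iteratively:
  phi_{11} = rho(1)
  phi_{kk} = [rho(k) - sum_{j=1..k-1} phi_{k-1,j} rho(k-j)]
            / [1 - sum_{j=1..k-1} phi_{k-1,j} rho(j)],
  phi_{k,j} = phi_{k-1,j} - phi_{kk} phi_{k-1,k-j},  j = 1..k-1.
Step k = 1:
  phi_11 = rho(1) = 0.5525.
Step k = 2:
  phi_22 = [rho(2) - phi_11 rho(1)] / [1 - phi_11 rho(1)] = [0.1865 - (0.5525)(0.5525)] / [1 - (0.5525)(0.5525)]
         = -0.11875625 / 0.69474375 = -0.1709.
Therefore phi_{22} = -0.1709.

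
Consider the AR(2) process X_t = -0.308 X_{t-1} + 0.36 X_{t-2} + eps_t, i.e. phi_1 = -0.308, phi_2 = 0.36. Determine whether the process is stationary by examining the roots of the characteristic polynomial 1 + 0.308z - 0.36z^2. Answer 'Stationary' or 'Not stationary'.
\text{Stationary}

The AR(p) characteristic polynomial is P(z) = 1 + 0.308z - 0.36z^2.
Stationarity requires all roots to lie outside the unit circle, i.e. |z| > 1 for every root.
Set 1 + (0.308) z + (-0.36) z^2 = 0, i.e. a z^2 + b z + c = 0 with a = -0.36, b = 0.308, c = 1.
Discriminant D = b^2 - 4ac = (0.308)^2 - 4*(-0.36)*1 = 0.094864 - (-1.44) = 1.534864.
D >= 0, so the roots are real: z = (-b +/- sqrt(D)) / (2a) = (-0.308 +/- 1.238896) / (-0.72).
  z_1 = (-0.308 + 1.238896) / (-0.72) = -1.2929,   |z_1| = 1.2929.
  z_2 = (-0.308 - 1.238896) / (-0.72) = 2.1485,   |z_2| = 2.1485.
Moduli of all roots: 1.2929, 2.1485.
All moduli strictly greater than 1? Yes.
Verdict: Stationary.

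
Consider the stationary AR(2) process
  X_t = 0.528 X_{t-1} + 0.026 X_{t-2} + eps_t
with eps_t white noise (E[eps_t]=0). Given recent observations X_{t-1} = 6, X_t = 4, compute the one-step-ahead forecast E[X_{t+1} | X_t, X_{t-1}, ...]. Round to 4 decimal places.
E[X_{t+1} \mid \mathcal F_t] = 2.2680

For an AR(p) model X_t = c + sum_i phi_i X_{t-i} + eps_t, the
one-step-ahead conditional mean is
  E[X_{t+1} | X_t, ...] = c + sum_i phi_i X_{t+1-i}.
Substitute known values:
  E[X_{t+1} | ...] = (0.528) * (4) + (0.026) * (6)
                   = 2.2680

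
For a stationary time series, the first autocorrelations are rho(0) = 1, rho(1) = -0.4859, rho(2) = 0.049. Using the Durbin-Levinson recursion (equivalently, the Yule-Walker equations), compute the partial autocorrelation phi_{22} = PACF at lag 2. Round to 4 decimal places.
\phi_{22} = -0.2449

The PACF at lag k is phi_{kk}, the last component of the solution
to the Yule-Walker system G_k phi = r_k where
  (G_k)_{ij} = rho(|i - j|), (r_k)_i = rho(i), i,j = 1..k.
Equivalently, Durbin-Levinson gives phi_{kk} iteratively:
  phi_{11} = rho(1)
  phi_{kk} = [rho(k) - sum_{j=1..k-1} phi_{k-1,j} rho(k-j)]
            / [1 - sum_{j=1..k-1} phi_{k-1,j} rho(j)],
  phi_{k,j} = phi_{k-1,j} - phi_{kk} phi_{k-1,k-j},  j = 1..k-1.
Step k = 1:
  phi_11 = rho(1) = -0.4859.
Step k = 2:
  phi_22 = [rho(2) - phi_11 rho(1)] / [1 - phi_11 rho(1)] = [0.049 - (-0.4859)(-0.4859)] / [1 - (-0.4859)(-0.4859)]
         = -0.18709881 / 0.76390119 = -0.2449.
Therefore phi_{22} = -0.2449.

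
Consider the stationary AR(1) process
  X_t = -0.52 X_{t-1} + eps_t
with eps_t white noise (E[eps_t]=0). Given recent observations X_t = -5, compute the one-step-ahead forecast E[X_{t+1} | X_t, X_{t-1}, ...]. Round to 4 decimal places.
E[X_{t+1} \mid \mathcal F_t] = 2.6000

For an AR(p) model X_t = c + sum_i phi_i X_{t-i} + eps_t, the
one-step-ahead conditional mean is
  E[X_{t+1} | X_t, ...] = c + sum_i phi_i X_{t+1-i}.
Substitute known values:
  E[X_{t+1} | ...] = (-0.52) * (-5)
                   = 2.6000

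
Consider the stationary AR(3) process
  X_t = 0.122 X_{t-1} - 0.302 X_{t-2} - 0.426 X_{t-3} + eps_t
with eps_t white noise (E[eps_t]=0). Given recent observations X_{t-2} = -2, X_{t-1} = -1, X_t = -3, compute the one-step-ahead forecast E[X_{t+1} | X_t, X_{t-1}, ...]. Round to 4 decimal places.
E[X_{t+1} \mid \mathcal F_t] = 0.7880

For an AR(p) model X_t = c + sum_i phi_i X_{t-i} + eps_t, the
one-step-ahead conditional mean is
  E[X_{t+1} | X_t, ...] = c + sum_i phi_i X_{t+1-i}.
Substitute known values:
  E[X_{t+1} | ...] = (0.122) * (-3) + (-0.302) * (-1) + (-0.426) * (-2)
                   = 0.7880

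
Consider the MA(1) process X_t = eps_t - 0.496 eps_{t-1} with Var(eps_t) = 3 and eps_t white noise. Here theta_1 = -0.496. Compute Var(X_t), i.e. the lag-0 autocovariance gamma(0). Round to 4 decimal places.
\gamma(0) = 3.7380

For an MA(q) process X_t = eps_t + sum_i theta_i eps_{t-i} with
Var(eps_t) = sigma^2, the variance is
  gamma(0) = sigma^2 * (1 + sum_i theta_i^2).
  sum_i theta_i^2 = (-0.496)^2 = 0.246016.
  gamma(0) = 3 * (1 + 0.246016) = 3 * 1.246016 = 3.738048, which rounds to 3.7380.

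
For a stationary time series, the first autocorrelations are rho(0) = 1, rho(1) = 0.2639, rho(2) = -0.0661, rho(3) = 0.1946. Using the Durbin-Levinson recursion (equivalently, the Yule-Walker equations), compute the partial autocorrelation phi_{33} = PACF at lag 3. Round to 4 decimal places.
\phi_{33} = 0.2780

The PACF at lag k is phi_{kk}, the last component of the solution
to the Yule-Walker system G_k phi = r_k where
  (G_k)_{ij} = rho(|i - j|), (r_k)_i = rho(i), i,j = 1..k.
Equivalently, Durbin-Levinson gives phi_{kk} iteratively:
  phi_{11} = rho(1)
  phi_{kk} = [rho(k) - sum_{j=1..k-1} phi_{k-1,j} rho(k-j)]
            / [1 - sum_{j=1..k-1} phi_{k-1,j} rho(j)],
  phi_{k,j} = phi_{k-1,j} - phi_{kk} phi_{k-1,k-j},  j = 1..k-1.
Step k = 1:
  phi_11 = rho(1) = 0.2639.
Step k = 2:
  phi_22 = [rho(2) - phi_11 rho(1)] / [1 - phi_11 rho(1)] = [-0.0661 - (0.2639)(0.2639)] / [1 - (0.2639)(0.2639)]
         = -0.13574321 / 0.93035679 = -0.145904.
  Update: phi_21 = phi_11 - phi_22 phi_11 = 0.2639 - (-0.145904)(0.2639) = 0.302404.
Step k = 3:
  phi_33 = [rho(3) - phi_21 rho(2) - phi_22 rho(1)] / [1 - phi_21 rho(1) - phi_22 rho(2)]
    numerator   = 0.1946 - (0.302404)(-0.0661) - (-0.145904)(0.2639) = 0.25309311
    denominator = 1 - (0.302404)(0.2639) - (-0.145904)(-0.0661) = 0.91055125
  phi_33 = 0.25309311 / 0.91055125 = 0.278.
Therefore phi_{33} = 0.2780.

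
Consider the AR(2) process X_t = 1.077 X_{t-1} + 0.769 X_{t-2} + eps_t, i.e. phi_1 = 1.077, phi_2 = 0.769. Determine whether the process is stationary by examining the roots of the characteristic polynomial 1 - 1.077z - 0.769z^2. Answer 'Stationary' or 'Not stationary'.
\text{Not stationary}

The AR(p) characteristic polynomial is P(z) = 1 - 1.077z - 0.769z^2.
Stationarity requires all roots to lie outside the unit circle, i.e. |z| > 1 for every root.
Set 1 + (-1.077) z + (-0.769) z^2 = 0, i.e. a z^2 + b z + c = 0 with a = -0.769, b = -1.077, c = 1.
Discriminant D = b^2 - 4ac = (-1.077)^2 - 4*(-0.769)*1 = 1.159929 - (-3.076) = 4.235929.
D >= 0, so the roots are real: z = (-b +/- sqrt(D)) / (2a) = (1.077 +/- 2.058137) / (-1.538).
  z_1 = (1.077 + 2.058137) / (-1.538) = -2.0385,   |z_1| = 2.0385.
  z_2 = (1.077 - 2.058137) / (-1.538) = 0.6379,   |z_2| = 0.6379.
Moduli of all roots: 2.0385, 0.6379.
All moduli strictly greater than 1? No.
Verdict: Not stationary.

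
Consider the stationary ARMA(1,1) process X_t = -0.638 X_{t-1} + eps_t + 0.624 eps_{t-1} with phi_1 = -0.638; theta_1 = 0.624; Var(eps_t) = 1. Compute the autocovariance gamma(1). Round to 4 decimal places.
\gamma(1) = -0.0142

Multiply the model equation by X_{t-k} and take expectations. With theta_0 = psi_0 = 1 and psi_j the MA(infinity) weights, this gives
  gamma(k) - sum_i phi_i gamma(k-i) = c_k,
  c_k = sigma^2 * sum_{j=k..q} theta_j psi_{j-k}   (c_k = 0 for k > q),
using gamma(-m) = gamma(m).
psi-weights needed (psi_j = theta_j + sum_i phi_i psi_{j-i}):
  psi_1 = theta_1 + phi_1 = 0.624 + (-0.638) = -0.014
Right-hand sides:
  c_0 = sigma^2 (1 + theta_1 psi_1) = 1 * (1 + (0.624)(-0.014)) = 1 * 0.991264 = 0.991264
  c_1 = sigma^2 theta_1 = 1 * (0.624) = 0.624
  c_2 = 0
Equations for k = 0 and k = 1 (AR order 1):
  gamma(0) = phi_1 gamma(1) + c_0
  gamma(1) = phi_1 gamma(0) + c_1
Substituting the second into the first: gamma(0) (1 - phi_1^2) = c_0 + phi_1 c_1, so
  gamma(0) = (c_0 + phi_1 c_1) / (1 - phi_1^2) = (0.991264 + (-0.638)(0.624)) / (1 - (-0.638)^2) = 0.593152 / 0.592956 = 1.000331.
  gamma(1) = phi_1 gamma(0) + c_1 = (-0.638)(1.000331) + (0.624) = -0.014211.
Therefore gamma(1) = -0.0142 (to 4 decimal places).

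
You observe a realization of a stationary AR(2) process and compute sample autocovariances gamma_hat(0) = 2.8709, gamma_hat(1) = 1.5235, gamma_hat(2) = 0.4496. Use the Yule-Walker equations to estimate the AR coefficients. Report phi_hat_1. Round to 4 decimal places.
\hat\phi_{1} = 0.6230

The Yule-Walker equations for an AR(p) process read, in matrix form,
  Gamma_p phi = r_p,   with   (Gamma_p)_{ij} = gamma(|i - j|),
                       (r_p)_i = gamma(i),   i,j = 1..p.
Substitute the sample gammas (Toeplitz matrix and right-hand side of size 2):
  Gamma_p = [[2.8709, 1.5235], [1.5235, 2.8709]]
  r_p     = [1.5235, 0.4496]
Written out:
  2.8709 phi_1 + 1.5235 phi_2 = 1.5235
  1.5235 phi_1 + 2.8709 phi_2 = 0.4496
Solve by Cramer's rule:
  det = gamma(0)^2 - gamma(1)^2 = (2.8709)^2 - (1.5235)^2 = 8.24206681 - 2.32105225 = 5.92101456
  phi_hat_1 = [gamma(1) gamma(0) - gamma(1) gamma(2)] / det = [(1.5235)(2.8709) - (1.5235)(0.4496)] / 5.92101456 = 3.68885055 / 5.92101456 = 0.623
  phi_hat_2 = [gamma(0) gamma(2) - gamma(1)^2] / det = [(2.8709)(0.4496) - (1.5235)^2] / 5.92101456 = -1.03029561 / 5.92101456 = -0.174
So phi_hat = [0.6230, -0.1740].
Therefore phi_hat_1 = 0.6230.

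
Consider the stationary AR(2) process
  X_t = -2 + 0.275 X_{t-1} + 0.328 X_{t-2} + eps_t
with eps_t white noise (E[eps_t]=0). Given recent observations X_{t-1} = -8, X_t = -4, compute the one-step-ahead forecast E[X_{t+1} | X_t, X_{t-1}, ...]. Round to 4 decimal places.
E[X_{t+1} \mid \mathcal F_t] = -5.7240

For an AR(p) model X_t = c + sum_i phi_i X_{t-i} + eps_t, the
one-step-ahead conditional mean is
  E[X_{t+1} | X_t, ...] = c + sum_i phi_i X_{t+1-i}.
Substitute known values:
  E[X_{t+1} | ...] = -2 + (0.275) * (-4) + (0.328) * (-8)
                   = -5.7240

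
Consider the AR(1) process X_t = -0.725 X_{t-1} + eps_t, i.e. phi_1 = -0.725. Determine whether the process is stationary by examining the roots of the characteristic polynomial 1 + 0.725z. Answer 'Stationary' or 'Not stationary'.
\text{Stationary}

The AR(p) characteristic polynomial is P(z) = 1 + 0.725z.
Stationarity requires all roots to lie outside the unit circle, i.e. |z| > 1 for every root.
This is linear in z: 1 + (0.725) z = 0  =>  z = -1/(0.725) = -1.37931,  |z| = 1.37931.
Moduli of all roots: 1.3793.
All moduli strictly greater than 1? Yes.
Verdict: Stationary.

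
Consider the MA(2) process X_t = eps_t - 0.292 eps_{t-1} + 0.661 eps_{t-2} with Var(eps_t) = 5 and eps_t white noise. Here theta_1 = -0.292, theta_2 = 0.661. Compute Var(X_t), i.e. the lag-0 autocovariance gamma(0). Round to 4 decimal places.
\gamma(0) = 7.6109

For an MA(q) process X_t = eps_t + sum_i theta_i eps_{t-i} with
Var(eps_t) = sigma^2, the variance is
  gamma(0) = sigma^2 * (1 + sum_i theta_i^2).
  sum_i theta_i^2 = (-0.292)^2 + (0.661)^2 = 0.085264 + 0.436921 = 0.522185.
  gamma(0) = 5 * (1 + 0.522185) = 5 * 1.522185 = 7.610925, which rounds to 7.6109.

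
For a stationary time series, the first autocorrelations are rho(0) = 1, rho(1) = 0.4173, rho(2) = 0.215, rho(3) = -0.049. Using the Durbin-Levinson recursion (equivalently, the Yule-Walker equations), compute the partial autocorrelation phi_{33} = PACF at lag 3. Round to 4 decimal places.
\phi_{33} = -0.1881

The PACF at lag k is phi_{kk}, the last component of the solution
to the Yule-Walker system G_k phi = r_k where
  (G_k)_{ij} = rho(|i - j|), (r_k)_i = rho(i), i,j = 1..k.
Equivalently, Durbin-Levinson gives phi_{kk} iteratively:
  phi_{11} = rho(1)
  phi_{kk} = [rho(k) - sum_{j=1..k-1} phi_{k-1,j} rho(k-j)]
            / [1 - sum_{j=1..k-1} phi_{k-1,j} rho(j)],
  phi_{k,j} = phi_{k-1,j} - phi_{kk} phi_{k-1,k-j},  j = 1..k-1.
Step k = 1:
  phi_11 = rho(1) = 0.4173.
Step k = 2:
  phi_22 = [rho(2) - phi_11 rho(1)] / [1 - phi_11 rho(1)] = [0.215 - (0.4173)(0.4173)] / [1 - (0.4173)(0.4173)]
         = 0.04086071 / 0.82586071 = 0.049477.
  Update: phi_21 = phi_11 - phi_22 phi_11 = 0.4173 - (0.049477)(0.4173) = 0.396653.
Step k = 3:
  phi_33 = [rho(3) - phi_21 rho(2) - phi_22 rho(1)] / [1 - phi_21 rho(1) - phi_22 rho(2)]
    numerator   = -0.049 - (0.396653)(0.215) - (0.049477)(0.4173) = -0.15492704
    denominator = 1 - (0.396653)(0.4173) - (0.049477)(0.215) = 0.82383906
  phi_33 = -0.15492704 / 0.82383906 = -0.1881.
Therefore phi_{33} = -0.1881.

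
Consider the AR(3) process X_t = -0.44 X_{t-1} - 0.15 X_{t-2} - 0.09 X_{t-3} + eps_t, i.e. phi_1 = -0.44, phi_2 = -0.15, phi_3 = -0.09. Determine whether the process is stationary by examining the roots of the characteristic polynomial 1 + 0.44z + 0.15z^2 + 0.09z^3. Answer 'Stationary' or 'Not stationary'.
\text{Stationary}

The AR(p) characteristic polynomial is P(z) = 1 + 0.44z + 0.15z^2 + 0.09z^3.
Stationarity requires all roots to lie outside the unit circle, i.e. |z| > 1 for every root.
Degree 3: look for a simple real root z0 first, then factor out (1 - z/z0) and solve the remaining quadratic.
Testing z0 = -2: P(-2) = 1 + (0.44)(-2) + (0.15)(-2)^2 + (0.09)(-2)^3
  = 1 + (-0.88) + (0.6) + (-0.72) = 0.  So z_0 = -2 is a root, |z_0| = 2.
Divide out the factor (1 + 0.5 z) = (1 - z/z0) (since 1/z0 = -0.5):
  P(z) = (1 + 0.5 z)(1 + (-0.06) z + (0.18) z^2)
  [check: z-coef -0.06 - (-0.5) = 0.44; z^2-coef 0.18 - (-0.5)(-0.06) = 0.15; z^3-coef -(-0.5)(0.18) = 0.09.]
Remaining roots from the quadratic factor 1 + (-0.06) z + (0.18) z^2:
  Set 1 + (-0.06) z + (0.18) z^2 = 0, i.e. a z^2 + b z + c = 0 with a = 0.18, b = -0.06, c = 1.
  Discriminant D = b^2 - 4ac = (-0.06)^2 - 4*(0.18)*1 = 0.0036 - (0.72) = -0.7164.
  D < 0, so the roots are the complex-conjugate pair z = (-b +/- i sqrt(-D)) / (2a) = 0.1667 +/- 2.3511i.
  For a conjugate pair |z|^2 = z * conj(z) = (product of roots) = c/a = 1/(0.18) = 5.555556, so |z| = sqrt(5.555556) = 2.357 for both roots.
Moduli of all roots: 2.0000, 2.3570, 2.3570.
All moduli strictly greater than 1? Yes.
Verdict: Stationary.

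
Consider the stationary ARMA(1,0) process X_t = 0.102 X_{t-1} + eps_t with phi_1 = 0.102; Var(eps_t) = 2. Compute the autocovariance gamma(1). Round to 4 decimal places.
\gamma(1) = 0.2061

Multiply the model equation by X_{t-k} and take expectations. With theta_0 = psi_0 = 1 and psi_j the MA(infinity) weights, this gives
  gamma(k) - sum_i phi_i gamma(k-i) = c_k,
  c_k = sigma^2 * sum_{j=k..q} theta_j psi_{j-k}   (c_k = 0 for k > q),
using gamma(-m) = gamma(m).
Pure AR (q = 0): c_0 = sigma^2 = 2, c_k = 0 for k >= 1.
Equations for k = 0 and k = 1 (AR order 1):
  gamma(0) = phi_1 gamma(1) + c_0
  gamma(1) = phi_1 gamma(0) + c_1
Substituting the second into the first: gamma(0) (1 - phi_1^2) = c_0 + phi_1 c_1, so
  gamma(0) = c_0 / (1 - phi_1^2) = 2 / (1 - (0.102)^2) = 2 / 0.989596 = 2.021027.
  gamma(1) = phi_1 gamma(0) = (0.102)(2.021027) = 0.206145.
Therefore gamma(1) = 0.2061 (to 4 decimal places).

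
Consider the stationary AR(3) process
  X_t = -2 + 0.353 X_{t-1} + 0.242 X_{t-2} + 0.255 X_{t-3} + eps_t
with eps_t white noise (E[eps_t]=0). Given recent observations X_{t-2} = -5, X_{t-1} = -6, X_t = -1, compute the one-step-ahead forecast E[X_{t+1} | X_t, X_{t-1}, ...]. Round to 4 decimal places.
E[X_{t+1} \mid \mathcal F_t] = -5.0800

For an AR(p) model X_t = c + sum_i phi_i X_{t-i} + eps_t, the
one-step-ahead conditional mean is
  E[X_{t+1} | X_t, ...] = c + sum_i phi_i X_{t+1-i}.
Substitute known values:
  E[X_{t+1} | ...] = -2 + (0.353) * (-1) + (0.242) * (-6) + (0.255) * (-5)
                   = -5.0800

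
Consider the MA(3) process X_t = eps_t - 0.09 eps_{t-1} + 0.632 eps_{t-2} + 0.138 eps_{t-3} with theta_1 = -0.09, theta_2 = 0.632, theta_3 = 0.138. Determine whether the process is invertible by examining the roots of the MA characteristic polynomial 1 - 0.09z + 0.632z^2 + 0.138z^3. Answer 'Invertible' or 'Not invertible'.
\text{Invertible}

The MA(q) characteristic polynomial is P(z) = 1 - 0.09z + 0.632z^2 + 0.138z^3.
Invertibility requires all roots to lie outside the unit circle, i.e. |z| > 1 for every root.
Degree 3: look for a simple real root z0 first, then factor out (1 - z/z0) and solve the remaining quadratic.
Testing z0 = -5: P(-5) = 1 + (-0.09)(-5) + (0.632)(-5)^2 + (0.138)(-5)^3
  = 1 + (0.45) + (15.8) + (-17.25) = 0.  So z_0 = -5 is a root, |z_0| = 5.
Divide out the factor (1 + 0.2 z) = (1 - z/z0) (since 1/z0 = -0.2):
  P(z) = (1 + 0.2 z)(1 + (-0.29) z + (0.69) z^2)
  [check: z-coef -0.29 - (-0.2) = -0.09; z^2-coef 0.69 - (-0.2)(-0.29) = 0.632; z^3-coef -(-0.2)(0.69) = 0.138.]
Remaining roots from the quadratic factor 1 + (-0.29) z + (0.69) z^2:
  Set 1 + (-0.29) z + (0.69) z^2 = 0, i.e. a z^2 + b z + c = 0 with a = 0.69, b = -0.29, c = 1.
  Discriminant D = b^2 - 4ac = (-0.29)^2 - 4*(0.69)*1 = 0.0841 - (2.76) = -2.6759.
  D < 0, so the roots are the complex-conjugate pair z = (-b +/- i sqrt(-D)) / (2a) = 0.2101 +/- 1.1854i.
  For a conjugate pair |z|^2 = z * conj(z) = (product of roots) = c/a = 1/(0.69) = 1.449275, so |z| = sqrt(1.449275) = 1.2039 for both roots.
Moduli of all roots: 5.0000, 1.2039, 1.2039.
All moduli strictly greater than 1? Yes.
Verdict: Invertible.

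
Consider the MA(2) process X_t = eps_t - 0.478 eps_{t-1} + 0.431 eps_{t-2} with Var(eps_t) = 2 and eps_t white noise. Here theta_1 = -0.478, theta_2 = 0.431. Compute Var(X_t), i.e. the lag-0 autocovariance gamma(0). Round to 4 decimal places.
\gamma(0) = 2.8285

For an MA(q) process X_t = eps_t + sum_i theta_i eps_{t-i} with
Var(eps_t) = sigma^2, the variance is
  gamma(0) = sigma^2 * (1 + sum_i theta_i^2).
  sum_i theta_i^2 = (-0.478)^2 + (0.431)^2 = 0.228484 + 0.185761 = 0.414245.
  gamma(0) = 2 * (1 + 0.414245) = 2 * 1.414245 = 2.82849, which rounds to 2.8285.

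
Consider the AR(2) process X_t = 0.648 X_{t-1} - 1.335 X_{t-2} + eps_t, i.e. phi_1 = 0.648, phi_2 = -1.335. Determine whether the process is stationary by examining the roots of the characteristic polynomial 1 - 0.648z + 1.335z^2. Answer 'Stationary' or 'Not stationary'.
\text{Not stationary}

The AR(p) characteristic polynomial is P(z) = 1 - 0.648z + 1.335z^2.
Stationarity requires all roots to lie outside the unit circle, i.e. |z| > 1 for every root.
Set 1 + (-0.648) z + (1.335) z^2 = 0, i.e. a z^2 + b z + c = 0 with a = 1.335, b = -0.648, c = 1.
Discriminant D = b^2 - 4ac = (-0.648)^2 - 4*(1.335)*1 = 0.419904 - (5.34) = -4.920096.
D < 0, so the roots are the complex-conjugate pair z = (-b +/- i sqrt(-D)) / (2a) = 0.2427 +/- 0.8308i.
For a conjugate pair |z|^2 = z * conj(z) = (product of roots) = c/a = 1/(1.335) = 0.749064, so |z| = sqrt(0.749064) = 0.8655 for both roots.
Moduli of all roots: 0.8655, 0.8655.
All moduli strictly greater than 1? No.
Verdict: Not stationary.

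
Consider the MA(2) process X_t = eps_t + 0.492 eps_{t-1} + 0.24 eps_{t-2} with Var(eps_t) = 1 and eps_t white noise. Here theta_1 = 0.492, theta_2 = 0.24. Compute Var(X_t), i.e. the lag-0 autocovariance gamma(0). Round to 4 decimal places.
\gamma(0) = 1.2997

For an MA(q) process X_t = eps_t + sum_i theta_i eps_{t-i} with
Var(eps_t) = sigma^2, the variance is
  gamma(0) = sigma^2 * (1 + sum_i theta_i^2).
  sum_i theta_i^2 = (0.492)^2 + (0.24)^2 = 0.242064 + 0.0576 = 0.299664.
  gamma(0) = 1 * (1 + 0.299664) = 1 * 1.299664 = 1.299664, which rounds to 1.2997.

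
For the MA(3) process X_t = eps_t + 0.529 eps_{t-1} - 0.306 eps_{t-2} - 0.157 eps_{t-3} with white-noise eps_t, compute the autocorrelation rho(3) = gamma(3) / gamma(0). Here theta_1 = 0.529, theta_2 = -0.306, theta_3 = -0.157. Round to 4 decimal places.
\rho(3) = -0.1123

For an MA(q) process with theta_0 = 1, the autocovariance is
  gamma(k) = sigma^2 * sum_{i=0..q-k} theta_i * theta_{i+k},
and rho(k) = gamma(k) / gamma(0). Sigma^2 cancels.
  numerator   = (1)*(-0.157) = -0.157.
  denominator = (1)^2 + (0.529)^2 + (-0.306)^2 + (-0.157)^2 = 1.398126.
  rho(3) = -0.157 / 1.398126 = -0.1123.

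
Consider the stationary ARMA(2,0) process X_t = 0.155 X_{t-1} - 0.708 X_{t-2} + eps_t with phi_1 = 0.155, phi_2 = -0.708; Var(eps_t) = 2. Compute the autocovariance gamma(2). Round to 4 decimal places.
\gamma(2) = -2.8059

Multiply the model equation by X_{t-k} and take expectations. With theta_0 = psi_0 = 1 and psi_j the MA(infinity) weights, this gives
  gamma(k) - sum_i phi_i gamma(k-i) = c_k,
  c_k = sigma^2 * sum_{j=k..q} theta_j psi_{j-k}   (c_k = 0 for k > q),
using gamma(-m) = gamma(m).
Pure AR (q = 0): c_0 = sigma^2 = 2, c_k = 0 for k >= 1.
Equations for k = 0, 1, 2 (AR order 2, c_2 = 0):
  (E0) gamma(0) = phi_1 gamma(1) + phi_2 gamma(2) + c_0
  (E1) gamma(1) = phi_1 gamma(0) + phi_2 gamma(1) + c_1
  (E2) gamma(2) = phi_1 gamma(1) + phi_2 gamma(0)
From (E1): gamma(1) = A gamma(0) + B with
  A = phi_1 / (1 - phi_2) = 0.155 / 1.708 = 0.090749,   B = c_1 / (1 - phi_2) = 0 / 1.708 = 0.
Insert (E2) into (E0): gamma(0) (1 - phi_2^2) = phi_1 (1 + phi_2) gamma(1) + c_0.
  phi_1 (1 + phi_2) = (0.155)(0.292) = 0.04526,   1 - phi_2^2 = 0.498736.
Replace gamma(1) by A gamma(0) + B and collect gamma(0):
  gamma(0) [0.498736 - (0.04526)(0.090749)] = c_0 = 2
  gamma(0) * 0.494629 = 2
  gamma(0) = 2 / 0.494629 = 4.043437.
  gamma(1) = A gamma(0) = (0.090749)(4.043437) = 0.36694.
  gamma(2) = phi_1 gamma(1) + phi_2 gamma(0) = (0.155)(0.36694) + (-0.708)(4.043437) = -2.805878.
Therefore gamma(2) = -2.8059 (to 4 decimal places).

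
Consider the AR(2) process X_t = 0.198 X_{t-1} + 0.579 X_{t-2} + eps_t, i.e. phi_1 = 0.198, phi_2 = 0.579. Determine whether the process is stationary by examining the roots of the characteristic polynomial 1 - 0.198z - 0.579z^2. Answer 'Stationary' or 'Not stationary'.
\text{Stationary}

The AR(p) characteristic polynomial is P(z) = 1 - 0.198z - 0.579z^2.
Stationarity requires all roots to lie outside the unit circle, i.e. |z| > 1 for every root.
Set 1 + (-0.198) z + (-0.579) z^2 = 0, i.e. a z^2 + b z + c = 0 with a = -0.579, b = -0.198, c = 1.
Discriminant D = b^2 - 4ac = (-0.198)^2 - 4*(-0.579)*1 = 0.039204 - (-2.316) = 2.355204.
D >= 0, so the roots are real: z = (-b +/- sqrt(D)) / (2a) = (0.198 +/- 1.534667) / (-1.158).
  z_1 = (0.198 + 1.534667) / (-1.158) = -1.4963,   |z_1| = 1.4963.
  z_2 = (0.198 - 1.534667) / (-1.158) = 1.1543,   |z_2| = 1.1543.
Moduli of all roots: 1.4963, 1.1543.
All moduli strictly greater than 1? Yes.
Verdict: Stationary.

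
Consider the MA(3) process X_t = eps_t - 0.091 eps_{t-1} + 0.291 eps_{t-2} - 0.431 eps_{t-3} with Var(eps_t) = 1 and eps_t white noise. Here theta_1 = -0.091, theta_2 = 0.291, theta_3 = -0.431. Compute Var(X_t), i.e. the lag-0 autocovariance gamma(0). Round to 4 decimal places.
\gamma(0) = 1.2787

For an MA(q) process X_t = eps_t + sum_i theta_i eps_{t-i} with
Var(eps_t) = sigma^2, the variance is
  gamma(0) = sigma^2 * (1 + sum_i theta_i^2).
  sum_i theta_i^2 = (-0.091)^2 + (0.291)^2 + (-0.431)^2 = 0.008281 + 0.084681 + 0.185761 = 0.278723.
  gamma(0) = 1 * (1 + 0.278723) = 1 * 1.278723 = 1.278723, which rounds to 1.2787.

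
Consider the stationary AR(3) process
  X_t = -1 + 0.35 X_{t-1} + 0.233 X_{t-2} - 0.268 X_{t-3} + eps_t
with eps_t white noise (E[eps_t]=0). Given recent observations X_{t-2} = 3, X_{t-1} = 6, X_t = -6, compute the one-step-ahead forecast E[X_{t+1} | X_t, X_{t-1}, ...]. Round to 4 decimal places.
E[X_{t+1} \mid \mathcal F_t] = -2.5060

For an AR(p) model X_t = c + sum_i phi_i X_{t-i} + eps_t, the
one-step-ahead conditional mean is
  E[X_{t+1} | X_t, ...] = c + sum_i phi_i X_{t+1-i}.
Substitute known values:
  E[X_{t+1} | ...] = -1 + (0.35) * (-6) + (0.233) * (6) + (-0.268) * (3)
                   = -2.5060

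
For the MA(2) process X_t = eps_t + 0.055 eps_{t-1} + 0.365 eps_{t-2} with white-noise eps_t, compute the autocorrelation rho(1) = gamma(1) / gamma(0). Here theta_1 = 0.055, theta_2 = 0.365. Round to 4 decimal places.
\rho(1) = 0.0661

For an MA(q) process with theta_0 = 1, the autocovariance is
  gamma(k) = sigma^2 * sum_{i=0..q-k} theta_i * theta_{i+k},
and rho(k) = gamma(k) / gamma(0). Sigma^2 cancels.
  numerator   = (1)*(0.055) + (0.055)*(0.365) = 0.075075.
  denominator = (1)^2 + (0.055)^2 + (0.365)^2 = 1.13625.
  rho(1) = 0.075075 / 1.13625 = 0.0661.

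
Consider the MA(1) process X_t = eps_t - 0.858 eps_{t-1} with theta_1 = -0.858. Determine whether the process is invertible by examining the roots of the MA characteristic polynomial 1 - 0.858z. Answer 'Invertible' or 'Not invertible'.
\text{Invertible}

The MA(q) characteristic polynomial is P(z) = 1 - 0.858z.
Invertibility requires all roots to lie outside the unit circle, i.e. |z| > 1 for every root.
This is linear in z: 1 + (-0.858) z = 0  =>  z = -1/(-0.858) = 1.165501,  |z| = 1.165501.
Moduli of all roots: 1.1655.
All moduli strictly greater than 1? Yes.
Verdict: Invertible.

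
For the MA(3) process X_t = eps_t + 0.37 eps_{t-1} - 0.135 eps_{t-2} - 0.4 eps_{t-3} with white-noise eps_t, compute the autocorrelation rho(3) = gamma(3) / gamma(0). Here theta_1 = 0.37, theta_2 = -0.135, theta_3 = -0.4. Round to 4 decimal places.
\rho(3) = -0.3042

For an MA(q) process with theta_0 = 1, the autocovariance is
  gamma(k) = sigma^2 * sum_{i=0..q-k} theta_i * theta_{i+k},
and rho(k) = gamma(k) / gamma(0). Sigma^2 cancels.
  numerator   = (1)*(-0.4) = -0.4.
  denominator = (1)^2 + (0.37)^2 + (-0.135)^2 + (-0.4)^2 = 1.315125.
  rho(3) = -0.4 / 1.315125 = -0.3042.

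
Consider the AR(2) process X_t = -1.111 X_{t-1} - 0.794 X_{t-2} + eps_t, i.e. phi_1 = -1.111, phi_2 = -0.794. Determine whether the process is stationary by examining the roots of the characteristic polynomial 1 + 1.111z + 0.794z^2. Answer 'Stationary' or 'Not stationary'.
\text{Stationary}

The AR(p) characteristic polynomial is P(z) = 1 + 1.111z + 0.794z^2.
Stationarity requires all roots to lie outside the unit circle, i.e. |z| > 1 for every root.
Set 1 + (1.111) z + (0.794) z^2 = 0, i.e. a z^2 + b z + c = 0 with a = 0.794, b = 1.111, c = 1.
Discriminant D = b^2 - 4ac = (1.111)^2 - 4*(0.794)*1 = 1.234321 - (3.176) = -1.941679.
D < 0, so the roots are the complex-conjugate pair z = (-b +/- i sqrt(-D)) / (2a) = -0.6996 +/- 0.8775i.
For a conjugate pair |z|^2 = z * conj(z) = (product of roots) = c/a = 1/(0.794) = 1.259446, so |z| = sqrt(1.259446) = 1.1223 for both roots.
Moduli of all roots: 1.1223, 1.1223.
All moduli strictly greater than 1? Yes.
Verdict: Stationary.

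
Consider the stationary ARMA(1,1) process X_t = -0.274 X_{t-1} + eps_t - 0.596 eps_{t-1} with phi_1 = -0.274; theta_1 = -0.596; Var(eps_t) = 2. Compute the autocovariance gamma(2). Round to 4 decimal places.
\gamma(2) = 0.5996

Multiply the model equation by X_{t-k} and take expectations. With theta_0 = psi_0 = 1 and psi_j the MA(infinity) weights, this gives
  gamma(k) - sum_i phi_i gamma(k-i) = c_k,
  c_k = sigma^2 * sum_{j=k..q} theta_j psi_{j-k}   (c_k = 0 for k > q),
using gamma(-m) = gamma(m).
psi-weights needed (psi_j = theta_j + sum_i phi_i psi_{j-i}):
  psi_1 = theta_1 + phi_1 = -0.596 + (-0.274) = -0.87
Right-hand sides:
  c_0 = sigma^2 (1 + theta_1 psi_1) = 2 * (1 + (-0.596)(-0.87)) = 2 * 1.51852 = 3.03704
  c_1 = sigma^2 theta_1 = 2 * (-0.596) = -1.192
  c_2 = 0
Equations for k = 0 and k = 1 (AR order 1):
  gamma(0) = phi_1 gamma(1) + c_0
  gamma(1) = phi_1 gamma(0) + c_1
Substituting the second into the first: gamma(0) (1 - phi_1^2) = c_0 + phi_1 c_1, so
  gamma(0) = (c_0 + phi_1 c_1) / (1 - phi_1^2) = (3.03704 + (-0.274)(-1.192)) / (1 - (-0.274)^2) = 3.363648 / 0.924924 = 3.636675.
  gamma(1) = phi_1 gamma(0) + c_1 = (-0.274)(3.636675) + (-1.192) = -2.188449.
For k = 2 (> q): gamma(2) = phi_1 gamma(1) = (-0.274)(-2.188449) = 0.599635.
Therefore gamma(2) = 0.5996 (to 4 decimal places).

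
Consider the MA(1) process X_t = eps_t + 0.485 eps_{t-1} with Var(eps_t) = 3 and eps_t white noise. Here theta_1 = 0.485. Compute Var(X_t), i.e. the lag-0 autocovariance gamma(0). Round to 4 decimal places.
\gamma(0) = 3.7057

For an MA(q) process X_t = eps_t + sum_i theta_i eps_{t-i} with
Var(eps_t) = sigma^2, the variance is
  gamma(0) = sigma^2 * (1 + sum_i theta_i^2).
  sum_i theta_i^2 = (0.485)^2 = 0.235225.
  gamma(0) = 3 * (1 + 0.235225) = 3 * 1.235225 = 3.705675, which rounds to 3.7057.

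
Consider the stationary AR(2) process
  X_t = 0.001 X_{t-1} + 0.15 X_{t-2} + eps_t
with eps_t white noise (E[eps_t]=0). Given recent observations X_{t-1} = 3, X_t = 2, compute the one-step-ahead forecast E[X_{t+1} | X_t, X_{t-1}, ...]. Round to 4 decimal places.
E[X_{t+1} \mid \mathcal F_t] = 0.4520

For an AR(p) model X_t = c + sum_i phi_i X_{t-i} + eps_t, the
one-step-ahead conditional mean is
  E[X_{t+1} | X_t, ...] = c + sum_i phi_i X_{t+1-i}.
Substitute known values:
  E[X_{t+1} | ...] = (0.001) * (2) + (0.15) * (3)
                   = 0.4520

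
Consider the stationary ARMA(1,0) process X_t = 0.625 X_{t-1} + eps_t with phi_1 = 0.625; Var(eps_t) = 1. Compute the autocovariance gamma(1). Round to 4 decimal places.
\gamma(1) = 1.0256

Multiply the model equation by X_{t-k} and take expectations. With theta_0 = psi_0 = 1 and psi_j the MA(infinity) weights, this gives
  gamma(k) - sum_i phi_i gamma(k-i) = c_k,
  c_k = sigma^2 * sum_{j=k..q} theta_j psi_{j-k}   (c_k = 0 for k > q),
using gamma(-m) = gamma(m).
Pure AR (q = 0): c_0 = sigma^2 = 1, c_k = 0 for k >= 1.
Equations for k = 0 and k = 1 (AR order 1):
  gamma(0) = phi_1 gamma(1) + c_0
  gamma(1) = phi_1 gamma(0) + c_1
Substituting the second into the first: gamma(0) (1 - phi_1^2) = c_0 + phi_1 c_1, so
  gamma(0) = c_0 / (1 - phi_1^2) = 1 / (1 - (0.625)^2) = 1 / 0.609375 = 1.641026.
  gamma(1) = phi_1 gamma(0) = (0.625)(1.641026) = 1.025641.
Therefore gamma(1) = 1.0256 (to 4 decimal places).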